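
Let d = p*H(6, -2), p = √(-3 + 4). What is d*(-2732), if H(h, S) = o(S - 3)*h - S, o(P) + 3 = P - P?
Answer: 43712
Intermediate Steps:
o(P) = -3 (o(P) = -3 + (P - P) = -3 + 0 = -3)
H(h, S) = -S - 3*h (H(h, S) = -3*h - S = -S - 3*h)
p = 1 (p = √1 = 1)
d = -16 (d = 1*(-1*(-2) - 3*6) = 1*(2 - 18) = 1*(-16) = -16)
d*(-2732) = -16*(-2732) = 43712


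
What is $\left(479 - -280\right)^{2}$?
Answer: $576081$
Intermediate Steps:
$\left(479 - -280\right)^{2} = \left(479 + 280\right)^{2} = 759^{2} = 576081$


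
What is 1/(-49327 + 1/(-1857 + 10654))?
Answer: -8797/433929618 ≈ -2.0273e-5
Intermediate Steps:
1/(-49327 + 1/(-1857 + 10654)) = 1/(-49327 + 1/8797) = 1/(-433929618/8797) = -8797/433929618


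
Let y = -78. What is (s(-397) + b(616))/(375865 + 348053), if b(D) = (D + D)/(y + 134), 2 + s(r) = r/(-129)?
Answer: 229/7183494 ≈ 3.1879e-5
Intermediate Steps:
s(r) = -2 - r/129 (s(r) = -2 + r/(-129) = -2 + r*(-1/129) = -2 - r/129)
b(D) = D/28 (b(D) = (D + D)/(-78 + 134) = (2*D)/56 = (2*D)*(1/56) = D/28)
(s(-397) + b(616))/(375865 + 348053) = ((-2 - 1/129*(-397)) + (1/28)*616)/(375865 + 348053) = ((-2 + 397/129) + 22)/723918 = (139/129 + 22)*(1/723918) = (2977/129)*(1/723918) = 229/7183494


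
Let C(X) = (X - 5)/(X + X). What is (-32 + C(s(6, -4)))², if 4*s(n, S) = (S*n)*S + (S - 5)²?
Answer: 124791241/125316 ≈ 995.81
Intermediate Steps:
s(n, S) = (-5 + S)²/4 + n*S²/4 (s(n, S) = ((S*n)*S + (S - 5)²)/4 = (n*S² + (-5 + S)²)/4 = ((-5 + S)² + n*S²)/4 = (-5 + S)²/4 + n*S²/4)
C(X) = (-5 + X)/(2*X) (C(X) = (-5 + X)/((2*X)) = (-5 + X)*(1/(2*X)) = (-5 + X)/(2*X))
(-32 + C(s(6, -4)))² = (-32 + (-5 + ((-5 - 4)²/4 + (¼)*6*(-4)²))/(2*((-5 - 4)²/4 + (¼)*6*(-4)²)))² = (-32 + (-5 + ((¼)*(-9)² + (¼)*6*16))/(2*((¼)*(-9)² + (¼)*6*16)))² = (-32 + (-5 + ((¼)*81 + 24))/(2*((¼)*81 + 24)))² = (-32 + (-5 + (81/4 + 24))/(2*(81/4 + 24)))² = (-32 + (-5 + 177/4)/(2*(177/4)))² = (-32 + (½)*(4/177)*(157/4))² = (-32 + 157/354)² = (-11171/354)² = 124791241/125316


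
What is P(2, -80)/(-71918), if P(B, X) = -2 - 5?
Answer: 1/10274 ≈ 9.7333e-5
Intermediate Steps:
P(B, X) = -7
P(2, -80)/(-71918) = -7/(-71918) = -7*(-1/71918) = 1/10274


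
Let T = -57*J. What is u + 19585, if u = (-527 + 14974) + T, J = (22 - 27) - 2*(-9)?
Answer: 33291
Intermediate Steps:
J = 13 (J = -5 + 18 = 13)
T = -741 (T = -57*13 = -741)
u = 13706 (u = (-527 + 14974) - 741 = 14447 - 741 = 13706)
u + 19585 = 13706 + 19585 = 33291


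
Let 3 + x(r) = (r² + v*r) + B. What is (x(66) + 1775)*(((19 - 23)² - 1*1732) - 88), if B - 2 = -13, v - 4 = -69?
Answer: -3295908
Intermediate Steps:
v = -65 (v = 4 - 69 = -65)
B = -11 (B = 2 - 13 = -11)
x(r) = -14 + r² - 65*r (x(r) = -3 + ((r² - 65*r) - 11) = -3 + (-11 + r² - 65*r) = -14 + r² - 65*r)
(x(66) + 1775)*(((19 - 23)² - 1*1732) - 88) = ((-14 + 66² - 65*66) + 1775)*(((19 - 23)² - 1*1732) - 88) = ((-14 + 4356 - 4290) + 1775)*(((-4)² - 1732) - 88) = (52 + 1775)*((16 - 1732) - 88) = 1827*(-1716 - 88) = 1827*(-1804) = -3295908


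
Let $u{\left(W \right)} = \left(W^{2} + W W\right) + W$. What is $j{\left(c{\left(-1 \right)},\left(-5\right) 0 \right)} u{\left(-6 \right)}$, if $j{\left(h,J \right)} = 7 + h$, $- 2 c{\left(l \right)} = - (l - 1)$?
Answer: $396$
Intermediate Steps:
$c{\left(l \right)} = - \frac{1}{2} + \frac{l}{2}$ ($c{\left(l \right)} = - \frac{\left(-1\right) \left(l - 1\right)}{2} = - \frac{\left(-1\right) \left(-1 + l\right)}{2} = - \frac{1 - l}{2} = - \frac{1}{2} + \frac{l}{2}$)
$u{\left(W \right)} = W + 2 W^{2}$ ($u{\left(W \right)} = \left(W^{2} + W^{2}\right) + W = 2 W^{2} + W = W + 2 W^{2}$)
$j{\left(c{\left(-1 \right)},\left(-5\right) 0 \right)} u{\left(-6 \right)} = \left(7 + \left(- \frac{1}{2} + \frac{1}{2} \left(-1\right)\right)\right) \left(- 6 \left(1 + 2 \left(-6\right)\right)\right) = \left(7 - 1\right) \left(- 6 \left(1 - 12\right)\right) = \left(7 - 1\right) \left(\left(-6\right) \left(-11\right)\right) = 6 \cdot 66 = 396$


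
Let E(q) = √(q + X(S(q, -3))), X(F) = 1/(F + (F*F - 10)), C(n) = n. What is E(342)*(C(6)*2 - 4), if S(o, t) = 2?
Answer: 4*√1367 ≈ 147.89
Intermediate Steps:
X(F) = 1/(-10 + F + F²) (X(F) = 1/(F + (F² - 10)) = 1/(F + (-10 + F²)) = 1/(-10 + F + F²))
E(q) = √(-¼ + q) (E(q) = √(q + 1/(-10 + 2 + 2²)) = √(q + 1/(-10 + 2 + 4)) = √(q + 1/(-4)) = √(q - ¼) = √(-¼ + q))
E(342)*(C(6)*2 - 4) = (√(-1 + 4*342)/2)*(6*2 - 4) = (√(-1 + 1368)/2)*(12 - 4) = (√1367/2)*8 = 4*√1367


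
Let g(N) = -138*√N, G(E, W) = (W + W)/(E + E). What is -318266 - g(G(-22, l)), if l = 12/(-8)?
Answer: -318266 + 69*√33/11 ≈ -3.1823e+5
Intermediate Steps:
l = -3/2 (l = 12*(-⅛) = -3/2 ≈ -1.5000)
G(E, W) = W/E (G(E, W) = (2*W)/((2*E)) = (2*W)*(1/(2*E)) = W/E)
-318266 - g(G(-22, l)) = -318266 - (-138)*√(-3/2/(-22)) = -318266 - (-138)*√(-3/2*(-1/22)) = -318266 - (-138)*√(3/44) = -318266 - (-138)*√33/22 = -318266 - (-69)*√33/11 = -318266 + 69*√33/11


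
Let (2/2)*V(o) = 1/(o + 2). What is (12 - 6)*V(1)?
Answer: 2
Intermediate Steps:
V(o) = 1/(2 + o) (V(o) = 1/(o + 2) = 1/(2 + o))
(12 - 6)*V(1) = (12 - 6)/(2 + 1) = 6/3 = 6*(⅓) = 2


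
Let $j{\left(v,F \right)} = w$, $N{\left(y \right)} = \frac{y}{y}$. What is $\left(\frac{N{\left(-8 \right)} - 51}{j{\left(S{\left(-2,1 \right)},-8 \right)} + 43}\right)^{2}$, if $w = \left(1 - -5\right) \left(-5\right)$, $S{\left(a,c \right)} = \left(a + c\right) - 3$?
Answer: $\frac{2500}{169} \approx 14.793$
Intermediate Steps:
$S{\left(a,c \right)} = -3 + a + c$
$N{\left(y \right)} = 1$
$w = -30$ ($w = \left(1 + 5\right) \left(-5\right) = 6 \left(-5\right) = -30$)
$j{\left(v,F \right)} = -30$
$\left(\frac{N{\left(-8 \right)} - 51}{j{\left(S{\left(-2,1 \right)},-8 \right)} + 43}\right)^{2} = \left(\frac{1 - 51}{-30 + 43}\right)^{2} = \left(- \frac{50}{13}\right)^{2} = \frac{2500}{169}$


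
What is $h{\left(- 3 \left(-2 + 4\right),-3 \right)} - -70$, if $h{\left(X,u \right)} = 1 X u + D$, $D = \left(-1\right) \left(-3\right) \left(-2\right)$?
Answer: $82$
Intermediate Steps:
$D = -6$ ($D = 3 \left(-2\right) = -6$)
$h{\left(X,u \right)} = -6 + X u$ ($h{\left(X,u \right)} = 1 X u - 6 = X u - 6 = -6 + X u$)
$h{\left(- 3 \left(-2 + 4\right),-3 \right)} - -70 = \left(-6 + - 3 \left(-2 + 4\right) \left(-3\right)\right) - -70 = \left(-6 + \left(-3\right) 2 \left(-3\right)\right) + 70 = \left(-6 - -18\right) + 70 = \left(-6 + 18\right) + 70 = 12 + 70 = 82$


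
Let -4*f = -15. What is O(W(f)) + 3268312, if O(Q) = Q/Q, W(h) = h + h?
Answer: 3268313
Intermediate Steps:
f = 15/4 (f = -1/4*(-15) = 15/4 ≈ 3.7500)
W(h) = 2*h
O(Q) = 1
O(W(f)) + 3268312 = 1 + 3268312 = 3268313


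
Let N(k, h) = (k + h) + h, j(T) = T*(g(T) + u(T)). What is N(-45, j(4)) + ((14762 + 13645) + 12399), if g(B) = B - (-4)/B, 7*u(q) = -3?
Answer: 285583/7 ≈ 40798.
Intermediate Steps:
u(q) = -3/7 (u(q) = (1/7)*(-3) = -3/7)
g(B) = B + 4/B
j(T) = T*(-3/7 + T + 4/T) (j(T) = T*((T + 4/T) - 3/7) = T*(-3/7 + T + 4/T))
N(k, h) = k + 2*h (N(k, h) = (h + k) + h = k + 2*h)
N(-45, j(4)) + ((14762 + 13645) + 12399) = (-45 + 2*(4 + (1/7)*4*(-3 + 7*4))) + ((14762 + 13645) + 12399) = (-45 + 2*(4 + (1/7)*4*(-3 + 28))) + (28407 + 12399) = (-45 + 2*(4 + (1/7)*4*25)) + 40806 = (-45 + 2*(4 + 100/7)) + 40806 = (-45 + 2*(128/7)) + 40806 = (-45 + 256/7) + 40806 = -59/7 + 40806 = 285583/7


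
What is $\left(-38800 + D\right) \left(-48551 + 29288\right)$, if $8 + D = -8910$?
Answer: $919191834$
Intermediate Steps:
$D = -8918$ ($D = -8 - 8910 = -8918$)
$\left(-38800 + D\right) \left(-48551 + 29288\right) = \left(-38800 - 8918\right) \left(-48551 + 29288\right) = \left(-47718\right) \left(-19263\right) = 919191834$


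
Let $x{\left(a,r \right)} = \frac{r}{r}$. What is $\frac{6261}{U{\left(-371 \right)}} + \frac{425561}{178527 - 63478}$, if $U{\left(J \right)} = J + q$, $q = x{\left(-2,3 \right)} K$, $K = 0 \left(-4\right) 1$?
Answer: $- \frac{562438658}{42683179} \approx -13.177$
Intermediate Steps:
$x{\left(a,r \right)} = 1$
$K = 0$ ($K = 0 \cdot 1 = 0$)
$q = 0$ ($q = 1 \cdot 0 = 0$)
$U{\left(J \right)} = J$ ($U{\left(J \right)} = J + 0 = J$)
$\frac{6261}{U{\left(-371 \right)}} + \frac{425561}{178527 - 63478} = \frac{6261}{-371} + \frac{425561}{178527 - 63478} = 6261 \left(- \frac{1}{371}\right) + \frac{425561}{115049} = - \frac{6261}{371} + 425561 \cdot \frac{1}{115049} = - \frac{6261}{371} + \frac{425561}{115049} = - \frac{562438658}{42683179}$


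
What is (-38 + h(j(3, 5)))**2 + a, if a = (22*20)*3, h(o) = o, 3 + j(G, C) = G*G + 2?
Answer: 2220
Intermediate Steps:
j(G, C) = -1 + G**2 (j(G, C) = -3 + (G*G + 2) = -3 + (G**2 + 2) = -3 + (2 + G**2) = -1 + G**2)
a = 1320 (a = 440*3 = 1320)
(-38 + h(j(3, 5)))**2 + a = (-38 + (-1 + 3**2))**2 + 1320 = (-38 + (-1 + 9))**2 + 1320 = (-38 + 8)**2 + 1320 = (-30)**2 + 1320 = 900 + 1320 = 2220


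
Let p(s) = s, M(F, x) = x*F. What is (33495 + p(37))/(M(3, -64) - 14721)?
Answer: -33532/14913 ≈ -2.2485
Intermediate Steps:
M(F, x) = F*x
(33495 + p(37))/(M(3, -64) - 14721) = (33495 + 37)/(3*(-64) - 14721) = 33532/(-192 - 14721) = 33532/(-14913) = 33532*(-1/14913) = -33532/14913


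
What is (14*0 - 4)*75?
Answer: -300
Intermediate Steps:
(14*0 - 4)*75 = (0 - 4)*75 = -4*75 = -300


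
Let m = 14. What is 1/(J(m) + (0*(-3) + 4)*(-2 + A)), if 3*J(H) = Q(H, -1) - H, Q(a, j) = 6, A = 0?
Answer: -3/32 ≈ -0.093750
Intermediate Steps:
J(H) = 2 - H/3 (J(H) = (6 - H)/3 = 2 - H/3)
1/(J(m) + (0*(-3) + 4)*(-2 + A)) = 1/((2 - ⅓*14) + (0*(-3) + 4)*(-2 + 0)) = 1/((2 - 14/3) + (0 + 4)*(-2)) = 1/(-8/3 + 4*(-2)) = 1/(-8/3 - 8) = 1/(-32/3) = -3/32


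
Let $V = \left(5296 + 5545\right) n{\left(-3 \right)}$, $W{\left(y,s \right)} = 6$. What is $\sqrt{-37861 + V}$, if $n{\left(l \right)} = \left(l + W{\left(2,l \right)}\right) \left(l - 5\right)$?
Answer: $i \sqrt{298045} \approx 545.93 i$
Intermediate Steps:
$n{\left(l \right)} = \left(-5 + l\right) \left(6 + l\right)$ ($n{\left(l \right)} = \left(l + 6\right) \left(l - 5\right) = \left(6 + l\right) \left(-5 + l\right) = \left(-5 + l\right) \left(6 + l\right)$)
$V = -260184$ ($V = \left(5296 + 5545\right) \left(-30 - 3 + \left(-3\right)^{2}\right) = 10841 \left(-30 - 3 + 9\right) = 10841 \left(-24\right) = -260184$)
$\sqrt{-37861 + V} = \sqrt{-37861 - 260184} = \sqrt{-298045} = i \sqrt{298045}$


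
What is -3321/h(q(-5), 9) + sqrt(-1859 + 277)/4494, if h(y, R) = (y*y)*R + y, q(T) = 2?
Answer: -3321/38 + I*sqrt(1582)/4494 ≈ -87.395 + 0.0088505*I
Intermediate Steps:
h(y, R) = y + R*y**2 (h(y, R) = y**2*R + y = R*y**2 + y = y + R*y**2)
-3321/h(q(-5), 9) + sqrt(-1859 + 277)/4494 = -3321*1/(2*(1 + 9*2)) + sqrt(-1859 + 277)/4494 = -3321*1/(2*(1 + 18)) + sqrt(-1582)*(1/4494) = -3321/(2*19) + (I*sqrt(1582))*(1/4494) = -3321/38 + I*sqrt(1582)/4494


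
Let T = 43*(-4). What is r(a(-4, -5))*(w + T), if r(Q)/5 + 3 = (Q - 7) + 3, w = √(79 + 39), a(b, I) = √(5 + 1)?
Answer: 5*(7 - √6)*(172 - √118) ≈ 3666.3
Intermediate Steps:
T = -172
a(b, I) = √6
w = √118 ≈ 10.863
r(Q) = -35 + 5*Q (r(Q) = -15 + 5*((Q - 7) + 3) = -15 + 5*((-7 + Q) + 3) = -15 + 5*(-4 + Q) = -15 + (-20 + 5*Q) = -35 + 5*Q)
r(a(-4, -5))*(w + T) = (-35 + 5*√6)*(√118 - 172) = (-35 + 5*√6)*(-172 + √118) = (-172 + √118)*(-35 + 5*√6)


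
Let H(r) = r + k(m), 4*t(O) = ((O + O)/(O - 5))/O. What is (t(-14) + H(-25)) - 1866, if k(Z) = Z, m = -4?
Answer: -72011/38 ≈ -1895.0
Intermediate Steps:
t(O) = 1/(2*(-5 + O)) (t(O) = (((O + O)/(O - 5))/O)/4 = (((2*O)/(-5 + O))/O)/4 = ((2*O/(-5 + O))/O)/4 = (2/(-5 + O))/4 = 1/(2*(-5 + O)))
H(r) = -4 + r (H(r) = r - 4 = -4 + r)
(t(-14) + H(-25)) - 1866 = (1/(2*(-5 - 14)) + (-4 - 25)) - 1866 = ((½)/(-19) - 29) - 1866 = ((½)*(-1/19) - 29) - 1866 = (-1/38 - 29) - 1866 = -1103/38 - 1866 = -72011/38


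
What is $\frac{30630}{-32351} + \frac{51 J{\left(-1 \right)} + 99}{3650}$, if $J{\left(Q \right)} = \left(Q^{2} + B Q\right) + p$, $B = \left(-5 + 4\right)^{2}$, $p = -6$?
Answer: $- \frac{118496157}{118081150} \approx -1.0035$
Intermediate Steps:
$B = 1$ ($B = \left(-1\right)^{2} = 1$)
$J{\left(Q \right)} = -6 + Q + Q^{2}$ ($J{\left(Q \right)} = \left(Q^{2} + 1 Q\right) - 6 = \left(Q^{2} + Q\right) - 6 = \left(Q + Q^{2}\right) - 6 = -6 + Q + Q^{2}$)
$\frac{30630}{-32351} + \frac{51 J{\left(-1 \right)} + 99}{3650} = \frac{30630}{-32351} + \frac{51 \left(-6 - 1 + \left(-1\right)^{2}\right) + 99}{3650} = 30630 \left(- \frac{1}{32351}\right) + \left(51 \left(-6 - 1 + 1\right) + 99\right) \frac{1}{3650} = - \frac{30630}{32351} + \left(51 \left(-6\right) + 99\right) \frac{1}{3650} = - \frac{30630}{32351} + \left(-306 + 99\right) \frac{1}{3650} = - \frac{30630}{32351} - \frac{207}{3650} = - \frac{118496157}{118081150}$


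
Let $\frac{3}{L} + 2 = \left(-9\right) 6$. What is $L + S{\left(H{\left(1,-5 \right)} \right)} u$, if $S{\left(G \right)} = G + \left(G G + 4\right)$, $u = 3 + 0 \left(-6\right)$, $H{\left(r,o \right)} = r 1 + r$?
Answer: $\frac{1677}{56} \approx 29.946$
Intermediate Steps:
$H{\left(r,o \right)} = 2 r$ ($H{\left(r,o \right)} = r + r = 2 r$)
$u = 3$ ($u = 3 + 0 = 3$)
$S{\left(G \right)} = 4 + G + G^{2}$ ($S{\left(G \right)} = G + \left(G^{2} + 4\right) = G + \left(4 + G^{2}\right) = 4 + G + G^{2}$)
$L = - \frac{3}{56}$ ($L = \frac{3}{-2 - 54} = \frac{3}{-56} = 3 \left(- \frac{1}{56}\right) = - \frac{3}{56} \approx -0.053571$)
$L + S{\left(H{\left(1,-5 \right)} \right)} u = - \frac{3}{56} + \left(4 + 2 \cdot 1 + \left(2 \cdot 1\right)^{2}\right) 3 = - \frac{3}{56} + \left(4 + 2 + 2^{2}\right) 3 = - \frac{3}{56} + \left(4 + 2 + 4\right) 3 = - \frac{3}{56} + 10 \cdot 3 = - \frac{3}{56} + 30 = \frac{1677}{56}$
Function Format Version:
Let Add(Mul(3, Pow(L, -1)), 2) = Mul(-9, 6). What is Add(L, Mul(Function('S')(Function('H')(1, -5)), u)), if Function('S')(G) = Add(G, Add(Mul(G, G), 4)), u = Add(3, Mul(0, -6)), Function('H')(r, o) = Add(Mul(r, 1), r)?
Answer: Rational(1677, 56) ≈ 29.946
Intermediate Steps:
Function('H')(r, o) = Mul(2, r) (Function('H')(r, o) = Add(r, r) = Mul(2, r))
u = 3 (u = Add(3, 0) = 3)
Function('S')(G) = Add(4, G, Pow(G, 2)) (Function('S')(G) = Add(G, Add(Pow(G, 2), 4)) = Add(G, Add(4, Pow(G, 2))) = Add(4, G, Pow(G, 2)))
L = Rational(-3, 56) (L = Mul(3, Pow(Add(-2, Mul(-9, 6)), -1)) = Mul(3, Pow(Add(-2, -54), -1)) = Mul(3, Pow(-56, -1)) = Mul(3, Rational(-1, 56)) = Rational(-3, 56) ≈ -0.053571)
Add(L, Mul(Function('S')(Function('H')(1, -5)), u)) = Add(Rational(-3, 56), Mul(Add(4, Mul(2, 1), Pow(Mul(2, 1), 2)), 3)) = Add(Rational(-3, 56), Mul(Add(4, 2, Pow(2, 2)), 3)) = Add(Rational(-3, 56), Mul(Add(4, 2, 4), 3)) = Add(Rational(-3, 56), Mul(10, 3)) = Add(Rational(-3, 56), 30) = Rational(1677, 56)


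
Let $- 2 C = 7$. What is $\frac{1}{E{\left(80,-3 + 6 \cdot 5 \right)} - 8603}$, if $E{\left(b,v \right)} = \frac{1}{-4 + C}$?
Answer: $- \frac{15}{129047} \approx -0.00011624$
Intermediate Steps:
$C = - \frac{7}{2}$ ($C = \left(- \frac{1}{2}\right) 7 = - \frac{7}{2} \approx -3.5$)
$E{\left(b,v \right)} = - \frac{2}{15}$ ($E{\left(b,v \right)} = \frac{1}{-4 - \frac{7}{2}} = \frac{1}{- \frac{15}{2}} = - \frac{2}{15}$)
$\frac{1}{E{\left(80,-3 + 6 \cdot 5 \right)} - 8603} = \frac{1}{- \frac{2}{15} - 8603} = \frac{1}{- \frac{129047}{15}} = - \frac{15}{129047}$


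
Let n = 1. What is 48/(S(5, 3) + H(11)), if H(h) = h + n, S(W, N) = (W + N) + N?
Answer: 48/23 ≈ 2.0870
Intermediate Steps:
S(W, N) = W + 2*N (S(W, N) = (N + W) + N = W + 2*N)
H(h) = 1 + h (H(h) = h + 1 = 1 + h)
48/(S(5, 3) + H(11)) = 48/((5 + 2*3) + (1 + 11)) = 48/((5 + 6) + 12) = 48/(11 + 12) = 48/23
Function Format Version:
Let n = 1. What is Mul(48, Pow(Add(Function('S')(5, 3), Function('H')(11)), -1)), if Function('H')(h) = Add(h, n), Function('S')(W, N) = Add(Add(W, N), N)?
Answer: Rational(48, 23) ≈ 2.0870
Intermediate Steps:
Function('S')(W, N) = Add(W, Mul(2, N)) (Function('S')(W, N) = Add(Add(N, W), N) = Add(W, Mul(2, N)))
Function('H')(h) = Add(1, h) (Function('H')(h) = Add(h, 1) = Add(1, h))
Mul(48, Pow(Add(Function('S')(5, 3), Function('H')(11)), -1)) = Mul(48, Pow(Add(Add(5, Mul(2, 3)), Add(1, 11)), -1)) = Mul(48, Pow(Add(Add(5, 6), 12), -1)) = Mul(48, Pow(Add(11, 12), -1)) = Mul(48, Pow(23, -1)) = Mul(48, Rational(1, 23)) = Rational(48, 23)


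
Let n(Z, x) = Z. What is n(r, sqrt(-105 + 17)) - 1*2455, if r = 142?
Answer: -2313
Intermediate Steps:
n(r, sqrt(-105 + 17)) - 1*2455 = 142 - 1*2455 = 142 - 2455 = -2313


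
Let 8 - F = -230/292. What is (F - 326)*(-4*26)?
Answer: 2408276/73 ≈ 32990.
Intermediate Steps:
F = 1283/146 (F = 8 - (-230)/292 = 8 - 1*(-115/146) = 8 + 115/146 = 1283/146 ≈ 8.7877)
(F - 326)*(-4*26) = (1283/146 - 326)*(-4*26) = -46313/146*(-104) = 2408276/73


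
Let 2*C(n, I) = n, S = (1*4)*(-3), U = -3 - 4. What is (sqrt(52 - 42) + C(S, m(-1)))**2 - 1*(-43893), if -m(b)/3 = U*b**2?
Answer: 43939 - 12*sqrt(10) ≈ 43901.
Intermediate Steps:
U = -7
S = -12 (S = 4*(-3) = -12)
m(b) = 21*b**2 (m(b) = -(-21)*b**2 = 21*b**2)
C(n, I) = n/2
(sqrt(52 - 42) + C(S, m(-1)))**2 - 1*(-43893) = (sqrt(52 - 42) + (1/2)*(-12))**2 - 1*(-43893) = (sqrt(10) - 6)**2 + 43893 = (-6 + sqrt(10))**2 + 43893 = 43893 + (-6 + sqrt(10))**2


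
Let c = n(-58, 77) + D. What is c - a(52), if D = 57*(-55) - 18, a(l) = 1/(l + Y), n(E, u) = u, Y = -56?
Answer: -12303/4 ≈ -3075.8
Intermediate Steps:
a(l) = 1/(-56 + l) (a(l) = 1/(l - 56) = 1/(-56 + l))
D = -3153 (D = -3135 - 18 = -3153)
c = -3076 (c = 77 - 3153 = -3076)
c - a(52) = -3076 - 1/(-56 + 52) = -3076 - 1/(-4) = -3076 - 1*(-¼) = -3076 + ¼ = -12303/4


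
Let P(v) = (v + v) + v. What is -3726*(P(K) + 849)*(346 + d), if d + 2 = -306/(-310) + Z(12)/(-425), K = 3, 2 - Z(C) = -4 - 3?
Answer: -14529710288808/13175 ≈ -1.1028e+9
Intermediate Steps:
Z(C) = 9 (Z(C) = 2 - (-4 - 3) = 2 - 1*(-7) = 2 + 7 = 9)
P(v) = 3*v (P(v) = 2*v + v = 3*v)
d = -13624/13175 (d = -2 + (-306/(-310) + 9/(-425)) = -2 + (-306*(-1/310) + 9*(-1/425)) = -2 + (153/155 - 9/425) = -2 + 12726/13175 = -13624/13175 ≈ -1.0341)
-3726*(P(K) + 849)*(346 + d) = -3726*(3*3 + 849)*(346 - 13624/13175) = -3726*(9 + 849)*4544926/13175 = -3196908*4544926/13175 = -3726*3899546508/13175 = -14529710288808/13175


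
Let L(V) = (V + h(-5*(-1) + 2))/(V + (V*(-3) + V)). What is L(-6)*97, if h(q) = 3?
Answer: -97/2 ≈ -48.500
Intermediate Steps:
L(V) = -(3 + V)/V (L(V) = (V + 3)/(V + (V*(-3) + V)) = (3 + V)/(V + (-3*V + V)) = (3 + V)/(V - 2*V) = (3 + V)/((-V)) = (3 + V)*(-1/V) = -(3 + V)/V)
L(-6)*97 = ((-3 - 1*(-6))/(-6))*97 = -(-3 + 6)/6*97 = -1/6*3*97 = -1/2*97 = -97/2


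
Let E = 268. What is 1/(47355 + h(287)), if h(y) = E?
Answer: 1/47623 ≈ 2.0998e-5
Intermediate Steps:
h(y) = 268
1/(47355 + h(287)) = 1/(47355 + 268) = 1/47623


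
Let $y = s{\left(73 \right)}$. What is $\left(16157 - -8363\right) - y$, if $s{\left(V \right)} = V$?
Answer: $24447$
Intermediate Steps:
$y = 73$
$\left(16157 - -8363\right) - y = \left(16157 - -8363\right) - 73 = \left(16157 + 8363\right) - 73 = 24520 - 73 = 24447$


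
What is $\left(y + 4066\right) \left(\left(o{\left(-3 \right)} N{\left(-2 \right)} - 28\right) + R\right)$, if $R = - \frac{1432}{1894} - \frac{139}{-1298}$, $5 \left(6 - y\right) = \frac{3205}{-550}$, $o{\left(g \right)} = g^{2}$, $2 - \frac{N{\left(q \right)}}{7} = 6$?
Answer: $- \frac{154565613735003}{135212660} \approx -1.1431 \cdot 10^{6}$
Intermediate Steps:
$N{\left(q \right)} = -28$ ($N{\left(q \right)} = 14 - 42 = -28$)
$y = \frac{3941}{550}$ ($y = 6 - \frac{3205 \frac{1}{-550}}{5} = 6 - \frac{3205 \left(- \frac{1}{550}\right)}{5} = 6 - - \frac{641}{550} = 6 + \frac{641}{550} = \frac{3941}{550} \approx 7.1655$)
$R = - \frac{797735}{1229206}$ ($R = \left(-1432\right) \frac{1}{1894} - - \frac{139}{1298} = - \frac{716}{947} + \frac{139}{1298} = - \frac{797735}{1229206} \approx -0.64898$)
$\left(y + 4066\right) \left(\left(o{\left(-3 \right)} N{\left(-2 \right)} - 28\right) + R\right) = \left(\frac{3941}{550} + 4066\right) \left(\left(\left(-3\right)^{2} \left(-28\right) - 28\right) - \frac{797735}{1229206}\right) = \frac{2240241 \left(\left(9 \left(-28\right) - 28\right) - \frac{797735}{1229206}\right)}{550} = \frac{2240241 \left(\left(-252 - 28\right) - \frac{797735}{1229206}\right)}{550} = \frac{2240241 \left(-280 - \frac{797735}{1229206}\right)}{550} = \frac{2240241}{550} \left(- \frac{344975415}{1229206}\right) = - \frac{154565613735003}{135212660}$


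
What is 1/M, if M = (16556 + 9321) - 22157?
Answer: 1/3720 ≈ 0.00026882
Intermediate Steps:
M = 3720 (M = 25877 - 22157 = 3720)
1/M = 1/3720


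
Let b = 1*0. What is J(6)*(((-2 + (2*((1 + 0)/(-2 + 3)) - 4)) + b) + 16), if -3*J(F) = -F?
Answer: 24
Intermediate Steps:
b = 0
J(F) = F/3 (J(F) = -(-1)*F/3 = F/3)
J(6)*(((-2 + (2*((1 + 0)/(-2 + 3)) - 4)) + b) + 16) = ((⅓)*6)*(((-2 + (2*((1 + 0)/(-2 + 3)) - 4)) + 0) + 16) = 2*(((-2 + (2*(1/1) - 4)) + 0) + 16) = 2*(((-2 + (2*(1*1) - 4)) + 0) + 16) = 2*(((-2 + (2*1 - 4)) + 0) + 16) = 2*(((-2 + (2 - 4)) + 0) + 16) = 2*(((-2 - 2) + 0) + 16) = 2*((-4 + 0) + 16) = 2*(-4 + 16) = 2*12 = 24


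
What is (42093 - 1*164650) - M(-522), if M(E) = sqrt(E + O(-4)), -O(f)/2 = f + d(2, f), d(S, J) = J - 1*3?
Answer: -122557 - 10*I*sqrt(5) ≈ -1.2256e+5 - 22.361*I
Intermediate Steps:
d(S, J) = -3 + J (d(S, J) = J - 3 = -3 + J)
O(f) = 6 - 4*f (O(f) = -2*(f + (-3 + f)) = -2*(-3 + 2*f) = 6 - 4*f)
M(E) = sqrt(22 + E) (M(E) = sqrt(E + (6 - 4*(-4))) = sqrt(E + (6 + 16)) = sqrt(E + 22) = sqrt(22 + E))
(42093 - 1*164650) - M(-522) = (42093 - 1*164650) - sqrt(22 - 522) = (42093 - 164650) - sqrt(-500) = -122557 - 10*I*sqrt(5)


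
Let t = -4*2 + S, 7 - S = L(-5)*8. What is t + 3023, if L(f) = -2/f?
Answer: 15094/5 ≈ 3018.8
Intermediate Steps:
S = 19/5 (S = 7 - (-2/(-5))*8 = 7 - (-2*(-⅕))*8 = 7 - 2*8/5 = 7 - 1*16/5 = 7 - 16/5 = 19/5 ≈ 3.8000)
t = -21/5 (t = -4*2 + 19/5 = -8 + 19/5 = -21/5 ≈ -4.2000)
t + 3023 = -21/5 + 3023 = 15094/5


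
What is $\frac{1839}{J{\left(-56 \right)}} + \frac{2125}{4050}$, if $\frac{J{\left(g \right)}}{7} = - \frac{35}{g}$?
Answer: $\frac{2386319}{5670} \approx 420.87$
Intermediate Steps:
$J{\left(g \right)} = - \frac{245}{g}$ ($J{\left(g \right)} = 7 \left(- \frac{35}{g}\right) = - \frac{245}{g}$)
$\frac{1839}{J{\left(-56 \right)}} + \frac{2125}{4050} = \frac{1839}{\left(-245\right) \frac{1}{-56}} + \frac{2125}{4050} = \frac{1839}{\left(-245\right) \left(- \frac{1}{56}\right)} + 2125 \cdot \frac{1}{4050} = \frac{1839}{\frac{35}{8}} + \frac{85}{162} = 1839 \cdot \frac{8}{35} + \frac{85}{162} = \frac{14712}{35} + \frac{85}{162} = \frac{2386319}{5670}$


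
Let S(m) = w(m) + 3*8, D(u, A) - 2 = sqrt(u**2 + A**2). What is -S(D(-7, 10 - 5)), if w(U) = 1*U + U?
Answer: -28 - 2*sqrt(74) ≈ -45.205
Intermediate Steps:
w(U) = 2*U (w(U) = U + U = 2*U)
D(u, A) = 2 + sqrt(A**2 + u**2) (D(u, A) = 2 + sqrt(u**2 + A**2) = 2 + sqrt(A**2 + u**2))
S(m) = 24 + 2*m (S(m) = 2*m + 3*8 = 2*m + 24 = 24 + 2*m)
-S(D(-7, 10 - 5)) = -(24 + 2*(2 + sqrt((10 - 5)**2 + (-7)**2))) = -(24 + 2*(2 + sqrt(5**2 + 49))) = -(24 + 2*(2 + sqrt(25 + 49))) = -(24 + 2*(2 + sqrt(74))) = -(24 + (4 + 2*sqrt(74))) = -(28 + 2*sqrt(74)) = -28 - 2*sqrt(74)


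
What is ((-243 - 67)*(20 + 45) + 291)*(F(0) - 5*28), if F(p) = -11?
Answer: 2998709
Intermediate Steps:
((-243 - 67)*(20 + 45) + 291)*(F(0) - 5*28) = ((-243 - 67)*(20 + 45) + 291)*(-11 - 5*28) = (-310*65 + 291)*(-11 - 140) = (-20150 + 291)*(-151) = -19859*(-151) = 2998709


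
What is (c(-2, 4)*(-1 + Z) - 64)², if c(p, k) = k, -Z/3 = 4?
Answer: 13456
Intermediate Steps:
Z = -12 (Z = -3*4 = -12)
(c(-2, 4)*(-1 + Z) - 64)² = (4*(-1 - 12) - 64)² = (4*(-13) - 64)² = (-52 - 64)² = (-116)² = 13456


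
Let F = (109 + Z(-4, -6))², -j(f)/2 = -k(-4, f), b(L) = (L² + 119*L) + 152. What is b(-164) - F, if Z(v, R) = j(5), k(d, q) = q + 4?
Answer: -8597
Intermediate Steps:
k(d, q) = 4 + q
b(L) = 152 + L² + 119*L
j(f) = 8 + 2*f (j(f) = -(-2)*(4 + f) = -2*(-4 - f) = 8 + 2*f)
Z(v, R) = 18 (Z(v, R) = 8 + 2*5 = 8 + 10 = 18)
F = 16129 (F = (109 + 18)² = 127² = 16129)
b(-164) - F = (152 + (-164)² + 119*(-164)) - 1*16129 = (152 + 26896 - 19516) - 16129 = 7532 - 16129 = -8597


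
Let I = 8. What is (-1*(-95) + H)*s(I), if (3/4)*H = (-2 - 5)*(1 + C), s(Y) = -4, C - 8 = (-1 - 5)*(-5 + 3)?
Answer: 404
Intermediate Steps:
C = 20 (C = 8 + (-1 - 5)*(-5 + 3) = 8 - 6*(-2) = 8 + 12 = 20)
H = -196 (H = 4*((-2 - 5)*(1 + 20))/3 = 4*(-7*21)/3 = (4/3)*(-147) = -196)
(-1*(-95) + H)*s(I) = (-1*(-95) - 196)*(-4) = (95 - 196)*(-4) = -101*(-4) = 404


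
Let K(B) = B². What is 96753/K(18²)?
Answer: 32251/34992 ≈ 0.92167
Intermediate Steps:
96753/K(18²) = 96753/((18²)²) = 96753/(324²) = 96753/104976 = 96753*(1/104976) = 32251/34992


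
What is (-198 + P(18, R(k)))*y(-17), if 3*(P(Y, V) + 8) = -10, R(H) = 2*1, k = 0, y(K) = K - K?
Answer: 0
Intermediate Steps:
y(K) = 0
R(H) = 2
P(Y, V) = -34/3 (P(Y, V) = -8 + (⅓)*(-10) = -8 - 10/3 = -34/3)
(-198 + P(18, R(k)))*y(-17) = (-198 - 34/3)*0 = -628/3*0 = 0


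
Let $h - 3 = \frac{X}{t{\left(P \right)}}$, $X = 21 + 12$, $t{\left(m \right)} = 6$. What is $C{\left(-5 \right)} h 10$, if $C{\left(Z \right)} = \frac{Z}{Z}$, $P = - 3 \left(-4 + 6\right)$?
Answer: $85$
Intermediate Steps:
$P = -6$ ($P = \left(-3\right) 2 = -6$)
$X = 33$
$C{\left(Z \right)} = 1$
$h = \frac{17}{2}$ ($h = 3 + \frac{33}{6} = 3 + 33 \cdot \frac{1}{6} = 3 + \frac{11}{2} = \frac{17}{2} \approx 8.5$)
$C{\left(-5 \right)} h 10 = 1 \cdot \frac{17}{2} \cdot 10 = \frac{17}{2} \cdot 10 = 85$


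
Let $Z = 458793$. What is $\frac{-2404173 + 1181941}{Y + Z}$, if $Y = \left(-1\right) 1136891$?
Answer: $\frac{611116}{339049} \approx 1.8024$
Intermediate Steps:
$Y = -1136891$
$\frac{-2404173 + 1181941}{Y + Z} = \frac{-2404173 + 1181941}{-1136891 + 458793} = - \frac{1222232}{-678098} = \left(-1222232\right) \left(- \frac{1}{678098}\right) = \frac{611116}{339049}$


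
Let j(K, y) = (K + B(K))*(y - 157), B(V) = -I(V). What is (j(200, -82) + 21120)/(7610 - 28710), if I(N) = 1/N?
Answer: 5335761/4220000 ≈ 1.2644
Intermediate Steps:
B(V) = -1/V
j(K, y) = (-157 + y)*(K - 1/K) (j(K, y) = (K - 1/K)*(y - 157) = (K - 1/K)*(-157 + y) = (-157 + y)*(K - 1/K))
(j(200, -82) + 21120)/(7610 - 28710) = ((157 - 1*(-82) + 200**2*(-157 - 82))/200 + 21120)/(7610 - 28710) = ((157 + 82 + 40000*(-239))/200 + 21120)/(-21100) = ((157 + 82 - 9560000)/200 + 21120)*(-1/21100) = ((1/200)*(-9559761) + 21120)*(-1/21100) = (-9559761/200 + 21120)*(-1/21100) = -5335761/200*(-1/21100) = 5335761/4220000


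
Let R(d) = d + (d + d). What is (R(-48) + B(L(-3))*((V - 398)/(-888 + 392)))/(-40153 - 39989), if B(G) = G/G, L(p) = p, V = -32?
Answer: 35497/19875216 ≈ 0.0017860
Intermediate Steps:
R(d) = 3*d (R(d) = d + 2*d = 3*d)
B(G) = 1
(R(-48) + B(L(-3))*((V - 398)/(-888 + 392)))/(-40153 - 39989) = (3*(-48) + 1*((-32 - 398)/(-888 + 392)))/(-40153 - 39989) = (-144 + 1*(-430/(-496)))/(-80142) = (-144 + 1*(-430*(-1/496)))*(-1/80142) = (-144 + 1*(215/248))*(-1/80142) = (-144 + 215/248)*(-1/80142) = -35497/248*(-1/80142) = 35497/19875216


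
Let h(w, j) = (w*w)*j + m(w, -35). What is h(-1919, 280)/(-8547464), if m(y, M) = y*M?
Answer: -1031184245/8547464 ≈ -120.64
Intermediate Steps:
m(y, M) = M*y
h(w, j) = -35*w + j*w² (h(w, j) = (w*w)*j - 35*w = w²*j - 35*w = j*w² - 35*w = -35*w + j*w²)
h(-1919, 280)/(-8547464) = -1919*(-35 + 280*(-1919))/(-8547464) = -1919*(-35 - 537320)*(-1/8547464) = -1919*(-537355)*(-1/8547464) = 1031184245*(-1/8547464) = -1031184245/8547464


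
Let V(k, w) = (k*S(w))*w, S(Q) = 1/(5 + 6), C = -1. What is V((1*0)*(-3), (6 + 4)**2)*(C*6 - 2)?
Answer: 0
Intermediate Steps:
S(Q) = 1/11
V(k, w) = k*w/11 (V(k, w) = (k*(1/11))*w = (k/11)*w = k*w/11)
V((1*0)*(-3), (6 + 4)**2)*(C*6 - 2) = (((1*0)*(-3))*(6 + 4)**2/11)*(-1*6 - 2) = ((1/11)*(0*(-3))*10**2)*(-6 - 2) = ((1/11)*0*100)*(-8) = 0*(-8) = 0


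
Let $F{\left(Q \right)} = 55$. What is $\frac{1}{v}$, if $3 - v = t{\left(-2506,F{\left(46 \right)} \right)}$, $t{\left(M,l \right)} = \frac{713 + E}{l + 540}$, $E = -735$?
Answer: $\frac{595}{1807} \approx 0.32928$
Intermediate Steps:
$t{\left(M,l \right)} = - \frac{22}{540 + l}$ ($t{\left(M,l \right)} = \frac{713 - 735}{l + 540} = - \frac{22}{540 + l}$)
$v = \frac{1807}{595}$ ($v = 3 - - \frac{22}{540 + 55} = 3 - - \frac{22}{595} = 3 + \frac{22}{595} = \frac{1807}{595} \approx 3.037$)
$\frac{1}{v} = \frac{1}{\frac{1807}{595}} = \frac{595}{1807}$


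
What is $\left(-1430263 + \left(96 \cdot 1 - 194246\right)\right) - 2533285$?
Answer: $-4157698$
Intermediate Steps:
$\left(-1430263 + \left(96 \cdot 1 - 194246\right)\right) - 2533285 = \left(-1430263 + \left(96 - 194246\right)\right) - 2533285 = \left(-1430263 - 194150\right) - 2533285 = -1624413 - 2533285 = -4157698$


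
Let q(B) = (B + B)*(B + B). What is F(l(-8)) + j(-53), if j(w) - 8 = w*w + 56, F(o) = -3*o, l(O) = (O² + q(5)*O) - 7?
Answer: 5102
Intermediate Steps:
q(B) = 4*B² (q(B) = (2*B)*(2*B) = 4*B²)
l(O) = -7 + O² + 100*O (l(O) = (O² + (4*5²)*O) - 7 = (O² + (4*25)*O) - 7 = (O² + 100*O) - 7 = -7 + O² + 100*O)
j(w) = 64 + w² (j(w) = 8 + (w*w + 56) = 8 + (w² + 56) = 8 + (56 + w²) = 64 + w²)
F(l(-8)) + j(-53) = -3*(-7 + (-8)² + 100*(-8)) + (64 + (-53)²) = -3*(-7 + 64 - 800) + (64 + 2809) = -3*(-743) + 2873 = 2229 + 2873 = 5102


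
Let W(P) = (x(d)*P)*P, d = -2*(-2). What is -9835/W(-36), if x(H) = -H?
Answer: 9835/5184 ≈ 1.8972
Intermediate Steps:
d = 4
W(P) = -4*P² (W(P) = ((-1*4)*P)*P = (-4*P)*P = -4*P²)
-9835/W(-36) = -9835/((-4*(-36)²)) = -9835/((-4*1296)) = -9835/(-5184) = -9835*(-1/5184) = 9835/5184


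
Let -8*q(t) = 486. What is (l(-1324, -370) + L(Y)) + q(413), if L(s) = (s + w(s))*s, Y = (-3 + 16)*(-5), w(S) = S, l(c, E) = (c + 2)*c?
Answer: 7034869/4 ≈ 1.7587e+6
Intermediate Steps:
l(c, E) = c*(2 + c) (l(c, E) = (2 + c)*c = c*(2 + c))
Y = -65 (Y = 13*(-5) = -65)
q(t) = -243/4 (q(t) = -1/8*486 = -243/4)
L(s) = 2*s**2 (L(s) = (s + s)*s = (2*s)*s = 2*s**2)
(l(-1324, -370) + L(Y)) + q(413) = (-1324*(2 - 1324) + 2*(-65)**2) - 243/4 = (-1324*(-1322) + 2*4225) - 243/4 = (1750328 + 8450) - 243/4 = 1758778 - 243/4 = 7034869/4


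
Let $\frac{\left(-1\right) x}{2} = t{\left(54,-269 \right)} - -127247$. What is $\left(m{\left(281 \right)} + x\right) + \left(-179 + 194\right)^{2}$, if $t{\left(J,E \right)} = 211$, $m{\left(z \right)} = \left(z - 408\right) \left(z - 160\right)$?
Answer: $-270058$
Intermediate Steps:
$m{\left(z \right)} = \left(-408 + z\right) \left(-160 + z\right)$
$x = -254916$ ($x = - 2 \left(211 - -127247\right) = - 2 \left(211 + 127247\right) = \left(-2\right) 127458 = -254916$)
$\left(m{\left(281 \right)} + x\right) + \left(-179 + 194\right)^{2} = \left(\left(65280 + 281^{2} - 159608\right) - 254916\right) + \left(-179 + 194\right)^{2} = \left(\left(65280 + 78961 - 159608\right) - 254916\right) + 15^{2} = \left(-15367 - 254916\right) + 225 = -270283 + 225 = -270058$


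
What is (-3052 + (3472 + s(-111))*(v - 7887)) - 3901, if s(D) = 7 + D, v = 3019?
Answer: -16402377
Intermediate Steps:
(-3052 + (3472 + s(-111))*(v - 7887)) - 3901 = (-3052 + (3472 + (7 - 111))*(3019 - 7887)) - 3901 = (-3052 + (3472 - 104)*(-4868)) - 3901 = (-3052 + 3368*(-4868)) - 3901 = (-3052 - 16395424) - 3901 = -16398476 - 3901 = -16402377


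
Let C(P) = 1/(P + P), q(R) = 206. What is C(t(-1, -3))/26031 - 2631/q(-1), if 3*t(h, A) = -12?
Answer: -273950347/21449544 ≈ -12.772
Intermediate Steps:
t(h, A) = -4 (t(h, A) = (1/3)*(-12) = -4)
C(P) = 1/(2*P)
C(t(-1, -3))/26031 - 2631/q(-1) = ((1/2)/(-4))/26031 - 2631/206 = ((1/2)*(-1/4))*(1/26031) - 2631*1/206 = -1/8*1/26031 - 2631/206 = -1/208248 - 2631/206 = -273950347/21449544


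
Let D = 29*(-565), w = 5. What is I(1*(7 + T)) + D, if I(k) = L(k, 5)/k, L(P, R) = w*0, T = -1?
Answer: -16385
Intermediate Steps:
L(P, R) = 0 (L(P, R) = 5*0 = 0)
D = -16385
I(k) = 0 (I(k) = 0/k = 0)
I(1*(7 + T)) + D = 0 - 16385 = -16385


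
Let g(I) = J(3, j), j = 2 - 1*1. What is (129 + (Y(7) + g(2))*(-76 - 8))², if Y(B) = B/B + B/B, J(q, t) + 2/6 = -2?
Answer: 24649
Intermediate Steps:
j = 1 (j = 2 - 1 = 1)
J(q, t) = -7/3 (J(q, t) = -⅓ - 2 = -7/3)
g(I) = -7/3
Y(B) = 2 (Y(B) = 1 + 1 = 2)
(129 + (Y(7) + g(2))*(-76 - 8))² = (129 + (2 - 7/3)*(-76 - 8))² = (129 - ⅓*(-84))² = (129 + 28)² = 157² = 24649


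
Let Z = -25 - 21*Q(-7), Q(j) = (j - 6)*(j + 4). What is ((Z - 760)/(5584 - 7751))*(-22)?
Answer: -3208/197 ≈ -16.284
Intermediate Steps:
Q(j) = (-6 + j)*(4 + j)
Z = -844 (Z = -25 - 21*(-24 + (-7)**2 - 2*(-7)) = -25 - 21*(-24 + 49 + 14) = -25 - 21*39 = -25 - 819 = -844)
((Z - 760)/(5584 - 7751))*(-22) = ((-844 - 760)/(5584 - 7751))*(-22) = -1604/(-2167)*(-22) = -1604*(-1/2167)*(-22) = (1604/2167)*(-22) = -3208/197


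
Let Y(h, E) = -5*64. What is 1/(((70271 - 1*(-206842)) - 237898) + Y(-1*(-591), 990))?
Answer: 1/38895 ≈ 2.5710e-5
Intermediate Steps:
Y(h, E) = -320
1/(((70271 - 1*(-206842)) - 237898) + Y(-1*(-591), 990)) = 1/(((70271 - 1*(-206842)) - 237898) - 320) = 1/(((70271 + 206842) - 237898) - 320) = 1/((277113 - 237898) - 320) = 1/(39215 - 320) = 1/38895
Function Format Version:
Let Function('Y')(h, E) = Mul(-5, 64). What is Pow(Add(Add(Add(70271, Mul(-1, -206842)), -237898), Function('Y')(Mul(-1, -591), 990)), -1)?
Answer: Rational(1, 38895) ≈ 2.5710e-5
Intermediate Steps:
Function('Y')(h, E) = -320
Pow(Add(Add(Add(70271, Mul(-1, -206842)), -237898), Function('Y')(Mul(-1, -591), 990)), -1) = Pow(Add(Add(Add(70271, Mul(-1, -206842)), -237898), -320), -1) = Pow(Add(Add(Add(70271, 206842), -237898), -320), -1) = Pow(Add(Add(277113, -237898), -320), -1) = Pow(Add(39215, -320), -1) = Pow(38895, -1) = Rational(1, 38895)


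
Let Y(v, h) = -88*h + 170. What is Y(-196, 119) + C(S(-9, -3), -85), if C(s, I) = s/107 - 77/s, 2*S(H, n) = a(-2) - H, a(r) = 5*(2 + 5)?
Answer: -2205333/214 ≈ -10305.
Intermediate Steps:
Y(v, h) = 170 - 88*h
a(r) = 35 (a(r) = 5*7 = 35)
S(H, n) = 35/2 - H/2 (S(H, n) = (35 - H)/2 = 35/2 - H/2)
C(s, I) = -77/s + s/107 (C(s, I) = s*(1/107) - 77/s = s/107 - 77/s = -77/s + s/107)
Y(-196, 119) + C(S(-9, -3), -85) = (170 - 88*119) + (-77/(35/2 - ½*(-9)) + (35/2 - ½*(-9))/107) = (170 - 10472) + (-77/(35/2 + 9/2) + (35/2 + 9/2)/107) = -10302 + (-77/22 + (1/107)*22) = -10302 + (-77*1/22 + 22/107) = -10302 + (-7/2 + 22/107) = -10302 - 705/214 = -2205333/214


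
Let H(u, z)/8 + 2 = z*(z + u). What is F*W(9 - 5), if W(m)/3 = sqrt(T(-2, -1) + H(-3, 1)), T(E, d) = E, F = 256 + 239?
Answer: 1485*I*sqrt(34) ≈ 8659.0*I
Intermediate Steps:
F = 495
H(u, z) = -16 + 8*z*(u + z) (H(u, z) = -16 + 8*(z*(z + u)) = -16 + 8*(z*(u + z)) = -16 + 8*z*(u + z))
W(m) = 3*I*sqrt(34) (W(m) = 3*sqrt(-2 + (-16 + 8*1**2 + 8*(-3)*1)) = 3*sqrt(-2 + (-16 + 8*1 - 24)) = 3*sqrt(-2 + (-16 + 8 - 24)) = 3*sqrt(-2 - 32) = 3*sqrt(-34) = 3*(I*sqrt(34)) = 3*I*sqrt(34))
F*W(9 - 5) = 495*(3*I*sqrt(34)) = 1485*I*sqrt(34)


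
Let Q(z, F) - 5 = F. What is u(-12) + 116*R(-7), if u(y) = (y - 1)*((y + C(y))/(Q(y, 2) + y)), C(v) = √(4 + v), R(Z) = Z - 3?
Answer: -5956/5 + 26*I*√2/5 ≈ -1191.2 + 7.3539*I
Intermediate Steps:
Q(z, F) = 5 + F
R(Z) = -3 + Z
u(y) = (-1 + y)*(y + √(4 + y))/(7 + y) (u(y) = (y - 1)*((y + √(4 + y))/((5 + 2) + y)) = (-1 + y)*((y + √(4 + y))/(7 + y)) = (-1 + y)*(y + √(4 + y))/(7 + y))
u(-12) + 116*R(-7) = ((-12)² - 1*(-12) - √(4 - 12) - 12*√(4 - 12))/(7 - 12) + 116*(-3 - 7) = (144 + 12 - √(-8) - 24*I*√2)/(-5) + 116*(-10) = -(144 + 12 - 2*I*√2 - 24*I*√2)/5 - 1160 = -(156 - 26*I*√2)/5 - 1160 = (-156/5 + 26*I*√2/5) - 1160 = -5956/5 + 26*I*√2/5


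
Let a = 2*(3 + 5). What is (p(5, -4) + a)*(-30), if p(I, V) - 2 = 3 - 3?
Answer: -540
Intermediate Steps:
p(I, V) = 2 (p(I, V) = 2 + (3 - 3) = 2 + 0 = 2)
a = 16 (a = 2*8 = 16)
(p(5, -4) + a)*(-30) = (2 + 16)*(-30) = 18*(-30) = -540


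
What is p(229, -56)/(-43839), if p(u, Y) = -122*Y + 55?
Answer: -6887/43839 ≈ -0.15710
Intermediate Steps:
p(u, Y) = 55 - 122*Y
p(229, -56)/(-43839) = (55 - 122*(-56))/(-43839) = (55 + 6832)*(-1/43839) = 6887*(-1/43839) = -6887/43839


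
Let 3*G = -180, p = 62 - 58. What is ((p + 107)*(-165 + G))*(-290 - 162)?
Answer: 11288700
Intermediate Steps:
p = 4
G = -60 (G = (⅓)*(-180) = -60)
((p + 107)*(-165 + G))*(-290 - 162) = ((4 + 107)*(-165 - 60))*(-290 - 162) = (111*(-225))*(-452) = -24975*(-452) = 11288700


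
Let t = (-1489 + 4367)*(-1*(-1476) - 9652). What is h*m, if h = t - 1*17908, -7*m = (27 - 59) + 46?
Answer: 47096872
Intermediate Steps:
t = -23530528 (t = 2878*(1476 - 9652) = 2878*(-8176) = -23530528)
m = -2 (m = -((27 - 59) + 46)/7 = -(-32 + 46)/7 = -⅐*14 = -2)
h = -23548436 (h = -23530528 - 1*17908 = -23530528 - 17908 = -23548436)
h*m = -23548436*(-2) = 47096872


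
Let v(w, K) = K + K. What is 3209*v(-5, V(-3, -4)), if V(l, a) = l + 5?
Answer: 12836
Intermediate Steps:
V(l, a) = 5 + l
v(w, K) = 2*K
3209*v(-5, V(-3, -4)) = 3209*(2*(5 - 3)) = 3209*(2*2) = 3209*4 = 12836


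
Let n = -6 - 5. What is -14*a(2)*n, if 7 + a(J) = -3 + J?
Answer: -1232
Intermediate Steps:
a(J) = -10 + J (a(J) = -7 + (-3 + J) = -10 + J)
n = -11
-14*a(2)*n = -14*(-10 + 2)*(-11) = -14*(-8)*(-11) = -(-112)*(-11) = -1*1232 = -1232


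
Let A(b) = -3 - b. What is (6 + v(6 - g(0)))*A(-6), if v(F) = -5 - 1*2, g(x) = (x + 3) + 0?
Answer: -3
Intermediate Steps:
g(x) = 3 + x (g(x) = (3 + x) + 0 = 3 + x)
v(F) = -7 (v(F) = -5 - 2 = -7)
(6 + v(6 - g(0)))*A(-6) = (6 - 7)*(-3 - 1*(-6)) = -(-3 + 6) = -1*3 = -3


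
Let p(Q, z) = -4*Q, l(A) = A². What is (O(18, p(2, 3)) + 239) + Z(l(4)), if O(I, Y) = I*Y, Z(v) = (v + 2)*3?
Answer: 149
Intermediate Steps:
Z(v) = 6 + 3*v (Z(v) = (2 + v)*3 = 6 + 3*v)
(O(18, p(2, 3)) + 239) + Z(l(4)) = (18*(-4*2) + 239) + (6 + 3*4²) = (18*(-8) + 239) + (6 + 3*16) = (-144 + 239) + (6 + 48) = 95 + 54 = 149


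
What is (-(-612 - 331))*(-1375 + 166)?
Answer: -1140087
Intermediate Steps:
(-(-612 - 331))*(-1375 + 166) = -1*(-943)*(-1209) = 943*(-1209) = -1140087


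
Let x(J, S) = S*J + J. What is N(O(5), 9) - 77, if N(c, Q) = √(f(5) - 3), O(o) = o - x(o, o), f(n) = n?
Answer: -77 + √2 ≈ -75.586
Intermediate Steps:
x(J, S) = J + J*S (x(J, S) = J*S + J = J + J*S)
O(o) = o - o*(1 + o)
N(c, Q) = √2 (N(c, Q) = √(5 - 3) = √2)
N(O(5), 9) - 77 = √2 - 77 = -77 + √2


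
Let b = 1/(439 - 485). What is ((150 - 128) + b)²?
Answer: 1022121/2116 ≈ 483.04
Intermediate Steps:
b = -1/46 (b = 1/(-46) = -1/46 ≈ -0.021739)
((150 - 128) + b)² = ((150 - 128) - 1/46)² = (22 - 1/46)² = (1011/46)² = 1022121/2116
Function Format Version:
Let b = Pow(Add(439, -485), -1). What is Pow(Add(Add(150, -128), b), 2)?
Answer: Rational(1022121, 2116) ≈ 483.04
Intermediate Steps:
b = Rational(-1, 46) (b = Pow(-46, -1) = Rational(-1, 46) ≈ -0.021739)
Pow(Add(Add(150, -128), b), 2) = Pow(Add(Add(150, -128), Rational(-1, 46)), 2) = Pow(Add(22, Rational(-1, 46)), 2) = Pow(Rational(1011, 46), 2) = Rational(1022121, 2116)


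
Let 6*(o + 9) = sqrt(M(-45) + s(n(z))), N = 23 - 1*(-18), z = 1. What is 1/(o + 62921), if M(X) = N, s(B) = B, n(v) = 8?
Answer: 6/377479 ≈ 1.5895e-5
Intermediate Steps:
N = 41 (N = 23 + 18 = 41)
M(X) = 41
o = -47/6 (o = -9 + sqrt(41 + 8)/6 = -9 + sqrt(49)/6 = -9 + (1/6)*7 = -9 + 7/6 = -47/6 ≈ -7.8333)
1/(o + 62921) = 1/(-47/6 + 62921) = 1/(377479/6) = 6/377479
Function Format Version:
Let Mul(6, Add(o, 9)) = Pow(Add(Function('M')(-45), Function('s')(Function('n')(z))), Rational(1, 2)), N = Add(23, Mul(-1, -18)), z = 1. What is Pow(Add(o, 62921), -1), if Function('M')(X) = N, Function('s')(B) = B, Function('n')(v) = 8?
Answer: Rational(6, 377479) ≈ 1.5895e-5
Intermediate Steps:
N = 41 (N = Add(23, 18) = 41)
Function('M')(X) = 41
o = Rational(-47, 6) (o = Add(-9, Mul(Rational(1, 6), Pow(Add(41, 8), Rational(1, 2)))) = Add(-9, Mul(Rational(1, 6), Pow(49, Rational(1, 2)))) = Add(-9, Mul(Rational(1, 6), 7)) = Add(-9, Rational(7, 6)) = Rational(-47, 6) ≈ -7.8333)
Pow(Add(o, 62921), -1) = Pow(Add(Rational(-47, 6), 62921), -1) = Pow(Rational(377479, 6), -1) = Rational(6, 377479)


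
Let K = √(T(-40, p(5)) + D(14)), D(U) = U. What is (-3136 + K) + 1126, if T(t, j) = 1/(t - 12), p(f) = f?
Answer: -2010 + √9451/26 ≈ -2006.3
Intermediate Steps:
T(t, j) = 1/(-12 + t)
K = √9451/26 (K = √(1/(-12 - 40) + 14) = √(1/(-52) + 14) = √(-1/52 + 14) = √(727/52) = √9451/26 ≈ 3.7391)
(-3136 + K) + 1126 = (-3136 + √9451/26) + 1126 = -2010 + √9451/26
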